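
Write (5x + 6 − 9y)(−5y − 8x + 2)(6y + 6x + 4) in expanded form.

(5x + 6 − 9y)(−5y − 8x + 2)(6y + 6x + 4)
= (−25xy − 40x² + 10x − 30y − 48x + 12 + 45y² + 72xy − 18y)(6y + 6x + 4)    [distributive law]
= (47xy − 40x² − 38x − 48y + 12 + 45y²)(6y + 6x + 4)    [combine like terms]
= 282xy² + 282x²y + 188xy − 240x²y − 240x³ − 160x² − 228xy − 228x² − 152x − 288y² − 288xy − 192y + 72y + 72x + 48 + 270y³ + 270xy² + 180y²    [distributive law]
= 552xy² + 42x²y − 328xy − 240x³ − 388x² − 80x − 108y² − 120y + 48 + 270y³    [combine like terms]

552xy² + 42x²y − 328xy − 240x³ − 388x² − 80x − 108y² − 120y + 48 + 270y³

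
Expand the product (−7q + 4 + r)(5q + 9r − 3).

(−7q + 4 + r)(5q + 9r − 3)
= −35q^2 − 63qr + 21q + 20q + 36r − 12 + 5qr + 9r^2 − 3r    [distributive law]
= −35q^2 − 58qr + 41q + 33r − 12 + 9r^2    [combine like terms]

−35q^2 − 58qr + 41q + 33r − 12 + 9r^2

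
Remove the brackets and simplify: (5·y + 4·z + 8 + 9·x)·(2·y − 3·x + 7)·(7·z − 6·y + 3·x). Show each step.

22·y²·z − 60·y³ + 12·x·y² + 117·x·y·z + 171·x²·y + 189·y·z − 306·y² − 81·x·y + 56·y·z² − 84·x·z² − 225·x²·z + 196·z² + 357·x·z + 117·x² + 392·z − 336·y + 168·x − 81·x³

(5·y + 4·z + 8 + 9·x)·(2·y − 3·x + 7)·(7·z − 6·y + 3·x)
= (10·y² − 15·x·y + 35·y + 8·y·z − 12·x·z + 28·z + 16·y − 24·x + 56 + 18·x·y − 27·x² + 63·x)·(7·z − 6·y + 3·x)    [distributive law]
= (10·y² + 3·x·y + 51·y + 8·y·z − 12·x·z + 28·z + 39·x + 56 − 27·x²)·(7·z − 6·y + 3·x)    [combine like terms]
= 70·y²·z − 60·y³ + 30·x·y² + 21·x·y·z − 18·x·y² + 9·x²·y + 357·y·z − 306·y² + 153·x·y + 56·y·z² − 48·y²·z + 24·x·y·z − 84·x·z² + 72·x·y·z − 36·x²·z + 196·z² − 168·y·z + 84·x·z + 273·x·z − 234·x·y + 117·x² + 392·z − 336·y + 168·x − 189·x²·z + 162·x²·y − 81·x³    [distributive law]
= 22·y²·z − 60·y³ + 12·x·y² + 117·x·y·z + 171·x²·y + 189·y·z − 306·y² − 81·x·y + 56·y·z² − 84·x·z² − 225·x²·z + 196·z² + 357·x·z + 117·x² + 392·z − 336·y + 168·x − 81·x³    [combine like terms]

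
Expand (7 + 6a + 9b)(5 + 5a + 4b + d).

35 + 65a + 73b + 7d + 30a^2 + 69ab + 6ad + 36b^2 + 9bd

(7 + 6a + 9b)(5 + 5a + 4b + d)
= 35 + 35a + 28b + 7d + 30a + 30a^2 + 24ab + 6ad + 45b + 45ab + 36b^2 + 9bd    [distributive law]
= 35 + 65a + 73b + 7d + 30a^2 + 69ab + 6ad + 36b^2 + 9bd    [combine like terms]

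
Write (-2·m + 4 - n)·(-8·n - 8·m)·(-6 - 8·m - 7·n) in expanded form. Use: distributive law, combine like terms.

336·m·n - 304·m^2·n - 232·m·n^2 + 160·m^2 - 128·m^3 + 192·n + 176·n^2 + 192·m - 56·n^3

(-2·m + 4 - n)·(-8·n - 8·m)·(-6 - 8·m - 7·n)
= (16·m·n + 16·m^2 - 32·n - 32·m + 8·n^2 + 8·m·n)·(-6 - 8·m - 7·n)    [distributive law]
= (24·m·n + 16·m^2 - 32·n - 32·m + 8·n^2)·(-6 - 8·m - 7·n)    [combine like terms]
= -144·m·n - 192·m^2·n - 168·m·n^2 - 96·m^2 - 128·m^3 - 112·m^2·n + 192·n + 256·m·n + 224·n^2 + 192·m + 256·m^2 + 224·m·n - 48·n^2 - 64·m·n^2 - 56·n^3    [distributive law]
= 336·m·n - 304·m^2·n - 232·m·n^2 + 160·m^2 - 128·m^3 + 192·n + 176·n^2 + 192·m - 56·n^3    [combine like terms]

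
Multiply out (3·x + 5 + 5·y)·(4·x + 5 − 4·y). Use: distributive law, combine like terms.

12·x² + 35·x + 8·x·y + 25 + 5·y − 20·y²

(3·x + 5 + 5·y)·(4·x + 5 − 4·y)
= 12·x² + 15·x − 12·x·y + 20·x + 25 − 20·y + 20·x·y + 25·y − 20·y²    [distributive law]
= 12·x² + 35·x + 8·x·y + 25 + 5·y − 20·y²    [combine like terms]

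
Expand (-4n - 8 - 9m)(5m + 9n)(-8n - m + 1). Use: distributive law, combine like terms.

(-4n - 8 - 9m)(5m + 9n)(-8n - m + 1)
= (-20mn - 36n^2 - 40m - 72n - 45m^2 - 81mn)(-8n - m + 1)    [distributive law]
= (-101mn - 36n^2 - 40m - 72n - 45m^2)(-8n - m + 1)    [combine like terms]
= 808mn^2 + 101m^2n - 101mn + 288n^3 + 36mn^2 - 36n^2 + 320mn + 40m^2 - 40m + 576n^2 + 72mn - 72n + 360m^2n + 45m^3 - 45m^2    [distributive law]
= 844mn^2 + 461m^2n + 291mn + 288n^3 + 540n^2 - 5m^2 - 40m - 72n + 45m^3    [combine like terms]

844mn^2 + 461m^2n + 291mn + 288n^3 + 540n^2 - 5m^2 - 40m - 72n + 45m^3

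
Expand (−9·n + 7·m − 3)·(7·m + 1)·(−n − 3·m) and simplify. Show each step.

63·m·n² + 140·m²·n + 9·n² + 41·m·n − 147·m³ + 42·m² + 3·n + 9·m

(−9·n + 7·m − 3)·(7·m + 1)·(−n − 3·m)
= (−63·m·n − 9·n + 49·m² + 7·m − 21·m − 3)·(−n − 3·m)    [distributive law]
= (−63·m·n − 9·n + 49·m² − 14·m − 3)·(−n − 3·m)    [combine like terms]
= 63·m·n² + 189·m²·n + 9·n² + 27·m·n − 49·m²·n − 147·m³ + 14·m·n + 42·m² + 3·n + 9·m    [distributive law]
= 63·m·n² + 140·m²·n + 9·n² + 41·m·n − 147·m³ + 42·m² + 3·n + 9·m    [combine like terms]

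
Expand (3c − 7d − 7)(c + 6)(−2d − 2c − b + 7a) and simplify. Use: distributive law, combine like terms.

8c^2d − 6c^3 − 3bc^2 + 21ac^2 + 62cd − 22c^2 − 11bc + 77ac + 14cd^2 + 7bcd − 49acd + 84d^2 + 42bd − 294ad + 84d + 84c + 42b − 294a

(3c − 7d − 7)(c + 6)(−2d − 2c − b + 7a)
= (3c^2 + 18c − 7cd − 42d − 7c − 42)(−2d − 2c − b + 7a)    [distributive law]
= (3c^2 + 11c − 7cd − 42d − 42)(−2d − 2c − b + 7a)    [combine like terms]
= −6c^2d − 6c^3 − 3bc^2 + 21ac^2 − 22cd − 22c^2 − 11bc + 77ac + 14cd^2 + 14c^2d + 7bcd − 49acd + 84d^2 + 84cd + 42bd − 294ad + 84d + 84c + 42b − 294a    [distributive law]
= 8c^2d − 6c^3 − 3bc^2 + 21ac^2 + 62cd − 22c^2 − 11bc + 77ac + 14cd^2 + 7bcd − 49acd + 84d^2 + 42bd − 294ad + 84d + 84c + 42b − 294a    [combine like terms]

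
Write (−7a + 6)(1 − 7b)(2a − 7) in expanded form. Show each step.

−14a² + 61a + 98a²b − 427ab − 42 + 294b

(−7a + 6)(1 − 7b)(2a − 7)
= (−7a + 49ab + 6 − 42b)(2a − 7)    [distributive law]
= −14a² + 49a + 98a²b − 343ab + 12a − 42 − 84ab + 294b    [distributive law]
= −14a² + 61a + 98a²b − 427ab − 42 + 294b    [combine like terms]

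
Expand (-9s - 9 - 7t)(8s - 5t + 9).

(-9s - 9 - 7t)(8s - 5t + 9)
= -72s² + 45st - 81s - 72s + 45t - 81 - 56st + 35t² - 63t    [distributive law]
= -72s² - 11st - 153s - 18t - 81 + 35t²    [combine like terms]

-72s² - 11st - 153s - 18t - 81 + 35t²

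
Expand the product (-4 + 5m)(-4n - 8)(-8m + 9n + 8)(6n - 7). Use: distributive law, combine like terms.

-2628mn^2 + 1080mn + 864n^3 + 1488n^2 - 1376n + 4032m - 1792 + 960m^2n^2 + 800m^2n - 1080mn^3 - 2240m^2

(-4 + 5m)(-4n - 8)(-8m + 9n + 8)(6n - 7)
= (16n + 32 - 20mn - 40m)(-8m + 9n + 8)(6n - 7)    [distributive law]
= (-128mn + 144n^2 + 128n - 256m + 288n + 256 + 160m^2n - 180mn^2 - 160mn + 320m^2 - 360mn - 320m)(6n - 7)    [distributive law]
= (-648mn + 144n^2 + 416n - 576m + 256 + 160m^2n - 180mn^2 + 320m^2)(6n - 7)    [combine like terms]
= -3888mn^2 + 4536mn + 864n^3 - 1008n^2 + 2496n^2 - 2912n - 3456mn + 4032m + 1536n - 1792 + 960m^2n^2 - 1120m^2n - 1080mn^3 + 1260mn^2 + 1920m^2n - 2240m^2    [distributive law]
= -2628mn^2 + 1080mn + 864n^3 + 1488n^2 - 1376n + 4032m - 1792 + 960m^2n^2 + 800m^2n - 1080mn^3 - 2240m^2    [combine like terms]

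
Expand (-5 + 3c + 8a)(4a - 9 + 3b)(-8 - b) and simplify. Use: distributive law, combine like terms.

736a - 100ab - 360 + 75b + 15b^2 - 96ac - 12abc + 216c - 45bc - 9b^2c - 256a^2 - 32a^2b - 24ab^2

(-5 + 3c + 8a)(4a - 9 + 3b)(-8 - b)
= (-20a + 45 - 15b + 12ac - 27c + 9bc + 32a^2 - 72a + 24ab)(-8 - b)    [distributive law]
= (-92a + 45 - 15b + 12ac - 27c + 9bc + 32a^2 + 24ab)(-8 - b)    [combine like terms]
= 736a + 92ab - 360 - 45b + 120b + 15b^2 - 96ac - 12abc + 216c + 27bc - 72bc - 9b^2c - 256a^2 - 32a^2b - 192ab - 24ab^2    [distributive law]
= 736a - 100ab - 360 + 75b + 15b^2 - 96ac - 12abc + 216c - 45bc - 9b^2c - 256a^2 - 32a^2b - 24ab^2    [combine like terms]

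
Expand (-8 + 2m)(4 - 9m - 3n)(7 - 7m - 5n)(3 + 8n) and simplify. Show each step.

-672 - 808n + 2352m + 4442mn + 2264n^2 - 2058m^2 - 5092m^2n - 4790mn^2 - 960n^3 + 378m^3 + 1008m^3n + 1056m^2n^2 + 240mn^3

(-8 + 2m)(4 - 9m - 3n)(7 - 7m - 5n)(3 + 8n)
= (-32 + 72m + 24n + 8m - 18m^2 - 6mn)(7 - 7m - 5n)(3 + 8n)    [distributive law]
= (-32 + 80m + 24n - 18m^2 - 6mn)(7 - 7m - 5n)(3 + 8n)    [combine like terms]
= (-224 + 224m + 160n + 560m - 560m^2 - 400mn + 168n - 168mn - 120n^2 - 126m^2 + 126m^3 + 90m^2n - 42mn + 42m^2n + 30mn^2)(3 + 8n)    [distributive law]
= (-224 + 784m + 328n - 686m^2 - 610mn - 120n^2 + 126m^3 + 132m^2n + 30mn^2)(3 + 8n)    [combine like terms]
= -672 - 1792n + 2352m + 6272mn + 984n + 2624n^2 - 2058m^2 - 5488m^2n - 1830mn - 4880mn^2 - 360n^2 - 960n^3 + 378m^3 + 1008m^3n + 396m^2n + 1056m^2n^2 + 90mn^2 + 240mn^3    [distributive law]
= -672 - 808n + 2352m + 4442mn + 2264n^2 - 2058m^2 - 5092m^2n - 4790mn^2 - 960n^3 + 378m^3 + 1008m^3n + 1056m^2n^2 + 240mn^3    [combine like terms]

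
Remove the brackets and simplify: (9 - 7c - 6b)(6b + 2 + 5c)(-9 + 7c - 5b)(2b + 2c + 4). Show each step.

-480b^2 + 1906bc - 2196b + 2234b^2c + 1322bc^2 + 948b^3 - 936c - 648 + 1822c^2 + 84c^3 - 442b^2c^2 - 1148bc^3 + 576b^3c - 490c^4 + 360b^4

(9 - 7c - 6b)(6b + 2 + 5c)(-9 + 7c - 5b)(2b + 2c + 4)
= (54b + 18 + 45c - 42bc - 14c - 35c^2 - 36b^2 - 12b - 30bc)(-9 + 7c - 5b)(2b + 2c + 4)    [distributive law]
= (42b + 18 + 31c - 72bc - 35c^2 - 36b^2)(-9 + 7c - 5b)(2b + 2c + 4)    [combine like terms]
= (-378b + 294bc - 210b^2 - 162 + 126c - 90b - 279c + 217c^2 - 155bc + 648bc - 504bc^2 + 360b^2c + 315c^2 - 245c^3 + 175bc^2 + 324b^2 - 252b^2c + 180b^3)(2b + 2c + 4)    [distributive law]
= (-468b + 787bc + 114b^2 - 162 - 153c + 532c^2 - 329bc^2 + 108b^2c - 245c^3 + 180b^3)(2b + 2c + 4)    [combine like terms]
= -936b^2 - 936bc - 1872b + 1574b^2c + 1574bc^2 + 3148bc + 228b^3 + 228b^2c + 456b^2 - 324b - 324c - 648 - 306bc - 306c^2 - 612c + 1064bc^2 + 1064c^3 + 2128c^2 - 658b^2c^2 - 658bc^3 - 1316bc^2 + 216b^3c + 216b^2c^2 + 432b^2c - 490bc^3 - 490c^4 - 980c^3 + 360b^4 + 360b^3c + 720b^3    [distributive law]
= -480b^2 + 1906bc - 2196b + 2234b^2c + 1322bc^2 + 948b^3 - 936c - 648 + 1822c^2 + 84c^3 - 442b^2c^2 - 1148bc^3 + 576b^3c - 490c^4 + 360b^4    [combine like terms]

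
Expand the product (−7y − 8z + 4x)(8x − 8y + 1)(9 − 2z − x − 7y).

−813xy + 560xyz − 136x^2y + 560xy^2 + 553y^2 − 560y^2z − 392y^3 − 63y + 646yz − 576xz + 128xz^2 − 128yz^2 − 72z + 16z^2 + 284x^2 − 32x^3 + 36x

(−7y − 8z + 4x)(8x − 8y + 1)(9 − 2z − x − 7y)
= (−56xy + 56y^2 − 7y − 64xz + 64yz − 8z + 32x^2 − 32xy + 4x)(9 − 2z − x − 7y)    [distributive law]
= (−88xy + 56y^2 − 7y − 64xz + 64yz − 8z + 32x^2 + 4x)(9 − 2z − x − 7y)    [combine like terms]
= −792xy + 176xyz + 88x^2y + 616xy^2 + 504y^2 − 112y^2z − 56xy^2 − 392y^3 − 63y + 14yz + 7xy + 49y^2 − 576xz + 128xz^2 + 64x^2z + 448xyz + 576yz − 128yz^2 − 64xyz − 448y^2z − 72z + 16z^2 + 8xz + 56yz + 288x^2 − 64x^2z − 32x^3 − 224x^2y + 36x − 8xz − 4x^2 − 28xy    [distributive law]
= −813xy + 560xyz − 136x^2y + 560xy^2 + 553y^2 − 560y^2z − 392y^3 − 63y + 646yz − 576xz + 128xz^2 − 128yz^2 − 72z + 16z^2 + 284x^2 − 32x^3 + 36x    [combine like terms]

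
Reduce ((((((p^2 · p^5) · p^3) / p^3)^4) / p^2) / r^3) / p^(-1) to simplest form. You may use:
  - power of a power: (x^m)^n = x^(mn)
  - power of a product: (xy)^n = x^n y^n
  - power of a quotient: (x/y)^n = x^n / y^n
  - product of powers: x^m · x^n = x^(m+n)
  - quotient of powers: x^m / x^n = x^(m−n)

((((((p^2 · p^5) · p^3) / p^3)^4) / p^2) / r^3) / p^(-1)
= ((((((p^2 · p^5) · p^3)^4) / ((p^3)^4)) / p^2) / r^3) / p^(-1)    [power of a quotient]
= ((((((p^2 · p^5)^4) · ((p^3)^4)) / ((p^3)^4)) / p^2) / r^3) / p^(-1)    [power of a product]
= (((((((p^2)^4) · ((p^5)^4)) · ((p^3)^4)) / ((p^3)^4)) / p^2) / r^3) / p^(-1)    [power of a product]
= (((((p^8 · ((p^5)^4)) · ((p^3)^4)) / ((p^3)^4)) / p^2) / r^3) / p^(-1)    [power of a power]
= (((((p^8 · p^20) · ((p^3)^4)) / ((p^3)^4)) / p^2) / r^3) / p^(-1)    [power of a power]
= ((((p^28 · ((p^3)^4)) / ((p^3)^4)) / p^2) / r^3) / p^(-1)    [product of powers]
= ((((p^28 · p^12) / ((p^3)^4)) / p^2) / r^3) / p^(-1)    [power of a power]
= (((p^40 / ((p^3)^4)) / p^2) / r^3) / p^(-1)    [product of powers]
= (((p^40 / p^12) / p^2) / r^3) / p^(-1)    [power of a power]
= ((p^28 / p^2) / r^3) / p^(-1)    [quotient of powers]
= (p^26 / r^3) / p^(-1)    [quotient of powers]
= p^27r^(-3)    [quotient of powers]

p^27r^(-3)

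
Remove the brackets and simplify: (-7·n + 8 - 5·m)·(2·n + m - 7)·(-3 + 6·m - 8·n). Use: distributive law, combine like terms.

(-7·n + 8 - 5·m)·(2·n + m - 7)·(-3 + 6·m - 8·n)
= (-14·n^2 - 7·m·n + 49·n + 16·n + 8·m - 56 - 10·m·n - 5·m^2 + 35·m)·(-3 + 6·m - 8·n)    [distributive law]
= (-14·n^2 - 17·m·n + 65·n + 43·m - 56 - 5·m^2)·(-3 + 6·m - 8·n)    [combine like terms]
= 42·n^2 - 84·m·n^2 + 112·n^3 + 51·m·n - 102·m^2·n + 136·m·n^2 - 195·n + 390·m·n - 520·n^2 - 129·m + 258·m^2 - 344·m·n + 168 - 336·m + 448·n + 15·m^2 - 30·m^3 + 40·m^2·n    [distributive law]
= -478·n^2 + 52·m·n^2 + 112·n^3 + 97·m·n - 62·m^2·n + 253·n - 465·m + 273·m^2 + 168 - 30·m^3    [combine like terms]

-478·n^2 + 52·m·n^2 + 112·n^3 + 97·m·n - 62·m^2·n + 253·n - 465·m + 273·m^2 + 168 - 30·m^3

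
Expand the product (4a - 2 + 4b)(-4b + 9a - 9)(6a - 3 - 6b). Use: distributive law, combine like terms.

-96a^2b + 96ab - 216ab^2 + 216a^3 - 432a^2 + 270a - 24b + 216b^2 - 54 + 96b^3

(4a - 2 + 4b)(-4b + 9a - 9)(6a - 3 - 6b)
= (-16ab + 36a^2 - 36a + 8b - 18a + 18 - 16b^2 + 36ab - 36b)(6a - 3 - 6b)    [distributive law]
= (20ab + 36a^2 - 54a - 28b + 18 - 16b^2)(6a - 3 - 6b)    [combine like terms]
= 120a^2b - 60ab - 120ab^2 + 216a^3 - 108a^2 - 216a^2b - 324a^2 + 162a + 324ab - 168ab + 84b + 168b^2 + 108a - 54 - 108b - 96ab^2 + 48b^2 + 96b^3    [distributive law]
= -96a^2b + 96ab - 216ab^2 + 216a^3 - 432a^2 + 270a - 24b + 216b^2 - 54 + 96b^3    [combine like terms]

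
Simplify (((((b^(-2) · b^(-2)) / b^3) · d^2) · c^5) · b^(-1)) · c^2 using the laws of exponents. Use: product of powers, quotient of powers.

b^(-8)·c^7·d^2

(((((b^(-2) · b^(-2)) / b^3) · d^2) · c^5) · b^(-1)) · c^2
= ((((b^(-4) / b^3) · d^2) · c^5) · b^(-1)) · c^2    [product of powers]
= (((b^(-7) · d^2) · c^5) · b^(-1)) · c^2    [quotient of powers]
= b^(-8)·c^7·d^2    [product of powers]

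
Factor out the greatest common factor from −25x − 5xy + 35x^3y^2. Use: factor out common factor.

−25x − 5xy + 35x^3y^2
= 5(−5x − xy + 7x^3y^2)    [factor out 5]
= 5x(−5 − y + 7x^2y^2)    [factor out x]

5x(−5 − y + 7x^2y^2)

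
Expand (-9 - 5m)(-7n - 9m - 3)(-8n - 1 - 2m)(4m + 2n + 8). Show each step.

-6114mn^2 - 1008n^3 - 4590n^2 - 8848mn - 2286n - 7630m^2n - 2496m^2 - 1308m - 1668m^3 - 216 - 1980m^2n^2 - 560mn^3 - 1900m^3n - 360m^4

(-9 - 5m)(-7n - 9m - 3)(-8n - 1 - 2m)(4m + 2n + 8)
= (63n + 81m + 27 + 35mn + 45m^2 + 15m)(-8n - 1 - 2m)(4m + 2n + 8)    [distributive law]
= (63n + 96m + 27 + 35mn + 45m^2)(-8n - 1 - 2m)(4m + 2n + 8)    [combine like terms]
= (-504n^2 - 63n - 126mn - 768mn - 96m - 192m^2 - 216n - 27 - 54m - 280mn^2 - 35mn - 70m^2n - 360m^2n - 45m^2 - 90m^3)(4m + 2n + 8)    [distributive law]
= (-504n^2 - 279n - 929mn - 150m - 237m^2 - 27 - 280mn^2 - 430m^2n - 90m^3)(4m + 2n + 8)    [combine like terms]
= -2016mn^2 - 1008n^3 - 4032n^2 - 1116mn - 558n^2 - 2232n - 3716m^2n - 1858mn^2 - 7432mn - 600m^2 - 300mn - 1200m - 948m^3 - 474m^2n - 1896m^2 - 108m - 54n - 216 - 1120m^2n^2 - 560mn^3 - 2240mn^2 - 1720m^3n - 860m^2n^2 - 3440m^2n - 360m^4 - 180m^3n - 720m^3    [distributive law]
= -6114mn^2 - 1008n^3 - 4590n^2 - 8848mn - 2286n - 7630m^2n - 2496m^2 - 1308m - 1668m^3 - 216 - 1980m^2n^2 - 560mn^3 - 1900m^3n - 360m^4    [combine like terms]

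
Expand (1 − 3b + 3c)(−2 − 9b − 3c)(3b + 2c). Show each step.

(1 − 3b + 3c)(−2 − 9b − 3c)(3b + 2c)
= (−2 − 9b − 3c + 6b + 27b^2 + 9bc − 6c − 27bc − 9c^2)(3b + 2c)    [distributive law]
= (−2 − 3b − 9c + 27b^2 − 18bc − 9c^2)(3b + 2c)    [combine like terms]
= −6b − 4c − 9b^2 − 6bc − 27bc − 18c^2 + 81b^3 + 54b^2c − 54b^2c − 36bc^2 − 27bc^2 − 18c^3    [distributive law]
= −6b − 4c − 9b^2 − 33bc − 18c^2 + 81b^3 − 63bc^2 − 18c^3    [combine like terms]

−6b − 4c − 9b^2 − 33bc − 18c^2 + 81b^3 − 63bc^2 − 18c^3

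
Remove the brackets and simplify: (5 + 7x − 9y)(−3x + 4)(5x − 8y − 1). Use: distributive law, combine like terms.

(5 + 7x − 9y)(−3x + 4)(5x − 8y − 1)
= (−15x + 20 − 21x^2 + 28x + 27xy − 36y)(5x − 8y − 1)    [distributive law]
= (13x + 20 − 21x^2 + 27xy − 36y)(5x − 8y − 1)    [combine like terms]
= 65x^2 − 104xy − 13x + 100x − 160y − 20 − 105x^3 + 168x^2y + 21x^2 + 135x^2y − 216xy^2 − 27xy − 180xy + 288y^2 + 36y    [distributive law]
= 86x^2 − 311xy + 87x − 124y − 20 − 105x^3 + 303x^2y − 216xy^2 + 288y^2    [combine like terms]

86x^2 − 311xy + 87x − 124y − 20 − 105x^3 + 303x^2y − 216xy^2 + 288y^2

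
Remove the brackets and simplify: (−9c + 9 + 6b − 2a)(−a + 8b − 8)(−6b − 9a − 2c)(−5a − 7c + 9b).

−5257a²bc − 5348abc² + 6162ab²c + 551a³c + 685a²c² + 126ac³ − 1056b²c² + 5040b³c − 1008bc³ − 1752abc + 2064bc² − 3312b²c + 3751a²c + 5354ac² + 1008c³ + 723a²b − 1602ab² + 315a³ − 1296b³ + 3672ab − 1728bc + 3888b² − 3240a² − 5256ac − 1008c² + 3174a²b² − 1260ab³ − 1092a³b − 2592b⁴ + 90a⁴

(−9c + 9 + 6b − 2a)(−a + 8b − 8)(−6b − 9a − 2c)(−5a − 7c + 9b)
= (9ac − 72bc + 72c − 9a + 72b − 72 − 6ab + 48b² − 48b + 2a² − 16ab + 16a)(−6b − 9a − 2c)(−5a − 7c + 9b)    [distributive law]
= (9ac − 72bc + 72c + 7a + 24b − 72 − 22ab + 48b² + 2a²)(−6b − 9a − 2c)(−5a − 7c + 9b)    [combine like terms]
= (−54abc − 81a²c − 18ac² + 432b²c + 648abc + 144bc² − 432bc − 648ac − 144c² − 42ab − 63a² − 14ac − 144b² − 216ab − 48bc + 432b + 648a + 144c + 132ab² + 198a²b + 44abc − 288b³ − 432ab² − 96b²c − 12a²b − 18a³ − 4a²c)(−5a − 7c + 9b)    [distributive law]
= (638abc − 85a²c − 18ac² + 336b²c + 144bc² − 480bc − 662ac − 144c² − 258ab − 63a² − 144b² + 432b + 648a + 144c − 300ab² + 186a²b − 288b³ − 18a³)(−5a − 7c + 9b)    [combine like terms]
= −3190a²bc − 4466abc² + 5742ab²c + 425a³c + 595a²c² − 765a²bc + 90a²c² + 126ac³ − 162abc² − 1680ab²c − 2352b²c² + 3024b³c − 720abc² − 1008bc³ + 1296b²c² + 2400abc + 3360bc² − 4320b²c + 3310a²c + 4634ac² − 5958abc + 720ac² + 1008c³ − 1296bc² + 1290a²b + 1806abc − 2322ab² + 315a³ + 441a²c − 567a²b + 720ab² + 1008b²c − 1296b³ − 2160ab − 3024bc + 3888b² − 3240a² − 4536ac + 5832ab − 720ac − 1008c² + 1296bc + 1500a²b² + 2100ab²c − 2700ab³ − 930a³b − 1302a²bc + 1674a²b² + 1440ab³ + 2016b³c − 2592b⁴ + 90a⁴ + 126a³c − 162a³b    [distributive law]
= −5257a²bc − 5348abc² + 6162ab²c + 551a³c + 685a²c² + 126ac³ − 1056b²c² + 5040b³c − 1008bc³ − 1752abc + 2064bc² − 3312b²c + 3751a²c + 5354ac² + 1008c³ + 723a²b − 1602ab² + 315a³ − 1296b³ + 3672ab − 1728bc + 3888b² − 3240a² − 5256ac − 1008c² + 3174a²b² − 1260ab³ − 1092a³b − 2592b⁴ + 90a⁴    [combine like terms]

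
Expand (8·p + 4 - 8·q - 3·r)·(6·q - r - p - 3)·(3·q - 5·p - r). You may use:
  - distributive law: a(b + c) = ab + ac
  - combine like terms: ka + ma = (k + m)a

408·p·q^2 - 304·p^2·q - 21·p·q·r + 33·p^2·r - 10·p·r^2 + 40·p^3 - 324·p·q + 140·p^2 + 3·p·r + 144·q^2 - 33·q·r - 5·r^2 - 36·q + 60·p + 12·r - 144·q^3 + 18·q^2·r + 19·q·r^2 - 3·r^3

(8·p + 4 - 8·q - 3·r)·(6·q - r - p - 3)·(3·q - 5·p - r)
= (48·p·q - 8·p·r - 8·p^2 - 24·p + 24·q - 4·r - 4·p - 12 - 48·q^2 + 8·q·r + 8·p·q + 24·q - 18·q·r + 3·r^2 + 3·p·r + 9·r)·(3·q - 5·p - r)    [distributive law]
= (56·p·q - 5·p·r - 8·p^2 - 28·p + 48·q + 5·r - 12 - 48·q^2 - 10·q·r + 3·r^2)·(3·q - 5·p - r)    [combine like terms]
= 168·p·q^2 - 280·p^2·q - 56·p·q·r - 15·p·q·r + 25·p^2·r + 5·p·r^2 - 24·p^2·q + 40·p^3 + 8·p^2·r - 84·p·q + 140·p^2 + 28·p·r + 144·q^2 - 240·p·q - 48·q·r + 15·q·r - 25·p·r - 5·r^2 - 36·q + 60·p + 12·r - 144·q^3 + 240·p·q^2 + 48·q^2·r - 30·q^2·r + 50·p·q·r + 10·q·r^2 + 9·q·r^2 - 15·p·r^2 - 3·r^3    [distributive law]
= 408·p·q^2 - 304·p^2·q - 21·p·q·r + 33·p^2·r - 10·p·r^2 + 40·p^3 - 324·p·q + 140·p^2 + 3·p·r + 144·q^2 - 33·q·r - 5·r^2 - 36·q + 60·p + 12·r - 144·q^3 + 18·q^2·r + 19·q·r^2 - 3·r^3    [combine like terms]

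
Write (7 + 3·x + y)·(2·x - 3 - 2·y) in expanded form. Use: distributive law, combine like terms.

5·x - 21 - 17·y + 6·x² - 4·x·y - 2·y²

(7 + 3·x + y)·(2·x - 3 - 2·y)
= 14·x - 21 - 14·y + 6·x² - 9·x - 6·x·y + 2·x·y - 3·y - 2·y²    [distributive law]
= 5·x - 21 - 17·y + 6·x² - 4·x·y - 2·y²    [combine like terms]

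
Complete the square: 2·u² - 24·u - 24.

2(u - 6)² - 96

2·u² - 24·u - 24
= 2(u² - 12·u) - 24    [factor out 2 from the u-terms]
= 2(u² - 12·u + 36 - 36) - 24    [add and subtract 36 inside the bracket]
= 2(u - 6)² - 72 - 24    [perfect-square identity]
= 2(u - 6)² - 96    [combine constants]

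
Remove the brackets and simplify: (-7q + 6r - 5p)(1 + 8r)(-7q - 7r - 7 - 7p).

(-7q + 6r - 5p)(1 + 8r)(-7q - 7r - 7 - 7p)
= (-7q - 56qr + 6r + 48r^2 - 5p - 40pr)(-7q - 7r - 7 - 7p)    [distributive law]
= 49q^2 + 49qr + 49q + 49pq + 392q^2r + 392qr^2 + 392qr + 392pqr - 42qr - 42r^2 - 42r - 42pr - 336qr^2 - 336r^3 - 336r^2 - 336pr^2 + 35pq + 35pr + 35p + 35p^2 + 280pqr + 280pr^2 + 280pr + 280p^2r    [distributive law]
= 49q^2 + 399qr + 49q + 84pq + 392q^2r + 56qr^2 + 672pqr - 378r^2 - 42r + 273pr - 336r^3 - 56pr^2 + 35p + 35p^2 + 280p^2r    [combine like terms]

49q^2 + 399qr + 49q + 84pq + 392q^2r + 56qr^2 + 672pqr - 378r^2 - 42r + 273pr - 336r^3 - 56pr^2 + 35p + 35p^2 + 280p^2r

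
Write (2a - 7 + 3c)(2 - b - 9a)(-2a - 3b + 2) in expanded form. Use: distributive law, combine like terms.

-170a^2 - 219ab + 162a + 58a^2b + 6ab^2 + 36a^3 + 56b - 28 - 21b^2 - 66ac - 24bc + 12c + 87abc + 9b^2c + 54a^2c

(2a - 7 + 3c)(2 - b - 9a)(-2a - 3b + 2)
= (4a - 2ab - 18a^2 - 14 + 7b + 63a + 6c - 3bc - 27ac)(-2a - 3b + 2)    [distributive law]
= (67a - 2ab - 18a^2 - 14 + 7b + 6c - 3bc - 27ac)(-2a - 3b + 2)    [combine like terms]
= -134a^2 - 201ab + 134a + 4a^2b + 6ab^2 - 4ab + 36a^3 + 54a^2b - 36a^2 + 28a + 42b - 28 - 14ab - 21b^2 + 14b - 12ac - 18bc + 12c + 6abc + 9b^2c - 6bc + 54a^2c + 81abc - 54ac    [distributive law]
= -170a^2 - 219ab + 162a + 58a^2b + 6ab^2 + 36a^3 + 56b - 28 - 21b^2 - 66ac - 24bc + 12c + 87abc + 9b^2c + 54a^2c    [combine like terms]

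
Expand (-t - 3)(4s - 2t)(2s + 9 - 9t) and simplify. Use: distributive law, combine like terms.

-8s^2t + 84st + 40st^2 - 36t^2 - 18t^3 - 24s^2 - 108s + 54t

(-t - 3)(4s - 2t)(2s + 9 - 9t)
= (-4st + 2t^2 - 12s + 6t)(2s + 9 - 9t)    [distributive law]
= -8s^2t - 36st + 36st^2 + 4st^2 + 18t^2 - 18t^3 - 24s^2 - 108s + 108st + 12st + 54t - 54t^2    [distributive law]
= -8s^2t + 84st + 40st^2 - 36t^2 - 18t^3 - 24s^2 - 108s + 54t    [combine like terms]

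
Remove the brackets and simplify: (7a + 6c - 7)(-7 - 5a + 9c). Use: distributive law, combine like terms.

(7a + 6c - 7)(-7 - 5a + 9c)
= -49a - 35a^2 + 63ac - 42c - 30ac + 54c^2 + 49 + 35a - 63c    [distributive law]
= -14a - 35a^2 + 33ac - 105c + 54c^2 + 49    [combine like terms]

-14a - 35a^2 + 33ac - 105c + 54c^2 + 49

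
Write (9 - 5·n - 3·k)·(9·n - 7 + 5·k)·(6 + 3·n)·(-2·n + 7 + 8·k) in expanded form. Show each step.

-468·n^2 + 4305·n + 2466·k·n - 1101·n^3 - 240·k·n^2 - 2646 - 252·k + 2538·k^2 - 1047·k^2·n + 270·n^4 - 768·k·n^3 - 1158·k^2·n^2 - 720·k^3 - 360·k^3·n

(9 - 5·n - 3·k)·(9·n - 7 + 5·k)·(6 + 3·n)·(-2·n + 7 + 8·k)
= (81·n - 63 + 45·k - 45·n^2 + 35·n - 25·k·n - 27·k·n + 21·k - 15·k^2)·(6 + 3·n)·(-2·n + 7 + 8·k)    [distributive law]
= (116·n - 63 + 66·k - 45·n^2 - 52·k·n - 15·k^2)·(6 + 3·n)·(-2·n + 7 + 8·k)    [combine like terms]
= (696·n + 348·n^2 - 378 - 189·n + 396·k + 198·k·n - 270·n^2 - 135·n^3 - 312·k·n - 156·k·n^2 - 90·k^2 - 45·k^2·n)·(-2·n + 7 + 8·k)    [distributive law]
= (507·n + 78·n^2 - 378 + 396·k - 114·k·n - 135·n^3 - 156·k·n^2 - 90·k^2 - 45·k^2·n)·(-2·n + 7 + 8·k)    [combine like terms]
= -1014·n^2 + 3549·n + 4056·k·n - 156·n^3 + 546·n^2 + 624·k·n^2 + 756·n - 2646 - 3024·k - 792·k·n + 2772·k + 3168·k^2 + 228·k·n^2 - 798·k·n - 912·k^2·n + 270·n^4 - 945·n^3 - 1080·k·n^3 + 312·k·n^3 - 1092·k·n^2 - 1248·k^2·n^2 + 180·k^2·n - 630·k^2 - 720·k^3 + 90·k^2·n^2 - 315·k^2·n - 360·k^3·n    [distributive law]
= -468·n^2 + 4305·n + 2466·k·n - 1101·n^3 - 240·k·n^2 - 2646 - 252·k + 2538·k^2 - 1047·k^2·n + 270·n^4 - 768·k·n^3 - 1158·k^2·n^2 - 720·k^3 - 360·k^3·n    [combine like terms]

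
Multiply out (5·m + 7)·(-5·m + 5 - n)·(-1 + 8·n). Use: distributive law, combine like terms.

25·m^2 - 200·m^2·n + 10·m - 75·m·n - 40·m·n^2 - 35 + 287·n - 56·n^2

(5·m + 7)·(-5·m + 5 - n)·(-1 + 8·n)
= (-25·m^2 + 25·m - 5·m·n - 35·m + 35 - 7·n)·(-1 + 8·n)    [distributive law]
= (-25·m^2 - 10·m - 5·m·n + 35 - 7·n)·(-1 + 8·n)    [combine like terms]
= 25·m^2 - 200·m^2·n + 10·m - 80·m·n + 5·m·n - 40·m·n^2 - 35 + 280·n + 7·n - 56·n^2    [distributive law]
= 25·m^2 - 200·m^2·n + 10·m - 75·m·n - 40·m·n^2 - 35 + 287·n - 56·n^2    [combine like terms]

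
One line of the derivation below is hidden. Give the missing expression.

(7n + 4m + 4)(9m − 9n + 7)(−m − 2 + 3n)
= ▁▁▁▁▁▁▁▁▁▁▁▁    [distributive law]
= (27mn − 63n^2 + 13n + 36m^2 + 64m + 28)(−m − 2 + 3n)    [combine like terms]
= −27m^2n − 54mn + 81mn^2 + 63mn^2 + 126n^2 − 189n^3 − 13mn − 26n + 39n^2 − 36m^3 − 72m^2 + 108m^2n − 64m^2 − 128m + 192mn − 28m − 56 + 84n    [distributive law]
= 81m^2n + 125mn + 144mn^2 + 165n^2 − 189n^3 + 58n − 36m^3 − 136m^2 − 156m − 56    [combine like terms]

After distributive law, the bracketed line is:

(63mn − 63n^2 + 49n + 36m^2 − 36mn + 28m + 36m − 36n + 28)(−m − 2 + 3n)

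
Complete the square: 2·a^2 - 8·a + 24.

2·a^2 - 8·a + 24
= 2(a^2 - 4·a) + 24    [factor out 2 from the a-terms]
= 2(a^2 - 4·a + 4 - 4) + 24    [add and subtract 4 inside the bracket]
= 2(a - 2)^2 - 8 + 24    [perfect-square identity]
= 2(a - 2)^2 + 16    [combine constants]

2(a - 2)^2 + 16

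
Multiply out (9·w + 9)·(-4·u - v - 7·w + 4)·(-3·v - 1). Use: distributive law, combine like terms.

(9·w + 9)·(-4·u - v - 7·w + 4)·(-3·v - 1)
= (-36·u·w - 9·v·w - 63·w² + 36·w - 36·u - 9·v - 63·w + 36)·(-3·v - 1)    [distributive law]
= (-36·u·w - 9·v·w - 63·w² - 27·w - 36·u - 9·v + 36)·(-3·v - 1)    [combine like terms]
= 108·u·v·w + 36·u·w + 27·v²·w + 9·v·w + 189·v·w² + 63·w² + 81·v·w + 27·w + 108·u·v + 36·u + 27·v² + 9·v - 108·v - 36    [distributive law]
= 108·u·v·w + 36·u·w + 27·v²·w + 90·v·w + 189·v·w² + 63·w² + 27·w + 108·u·v + 36·u + 27·v² - 99·v - 36    [combine like terms]

108·u·v·w + 36·u·w + 27·v²·w + 90·v·w + 189·v·w² + 63·w² + 27·w + 108·u·v + 36·u + 27·v² - 99·v - 36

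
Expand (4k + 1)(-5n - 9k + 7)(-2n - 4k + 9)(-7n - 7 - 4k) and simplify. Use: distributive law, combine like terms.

-280kn^3 + 1066kn^2 - 1224k^2n^2 + 2528k^2n - 1616k^3n + 621kn + 592k^3 - 576k^4 + 2228k^2 - 1253k - 70n^3 + 343n^2 - 28n - 441

(4k + 1)(-5n - 9k + 7)(-2n - 4k + 9)(-7n - 7 - 4k)
= (-20kn - 36k^2 + 28k - 5n - 9k + 7)(-2n - 4k + 9)(-7n - 7 - 4k)    [distributive law]
= (-20kn - 36k^2 + 19k - 5n + 7)(-2n - 4k + 9)(-7n - 7 - 4k)    [combine like terms]
= (40kn^2 + 80k^2n - 180kn + 72k^2n + 144k^3 - 324k^2 - 38kn - 76k^2 + 171k + 10n^2 + 20kn - 45n - 14n - 28k + 63)(-7n - 7 - 4k)    [distributive law]
= (40kn^2 + 152k^2n - 198kn + 144k^3 - 400k^2 + 143k + 10n^2 - 59n + 63)(-7n - 7 - 4k)    [combine like terms]
= -280kn^3 - 280kn^2 - 160k^2n^2 - 1064k^2n^2 - 1064k^2n - 608k^3n + 1386kn^2 + 1386kn + 792k^2n - 1008k^3n - 1008k^3 - 576k^4 + 2800k^2n + 2800k^2 + 1600k^3 - 1001kn - 1001k - 572k^2 - 70n^3 - 70n^2 - 40kn^2 + 413n^2 + 413n + 236kn - 441n - 441 - 252k    [distributive law]
= -280kn^3 + 1066kn^2 - 1224k^2n^2 + 2528k^2n - 1616k^3n + 621kn + 592k^3 - 576k^4 + 2228k^2 - 1253k - 70n^3 + 343n^2 - 28n - 441    [combine like terms]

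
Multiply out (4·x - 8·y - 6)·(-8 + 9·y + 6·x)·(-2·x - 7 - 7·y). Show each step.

-32·x^2 + 380·x + 540·x·y - 144·x^2·y + 228·x·y^2 - 48·x^3 - 406·y + 434·y^2 + 504·y^3 - 336

(4·x - 8·y - 6)·(-8 + 9·y + 6·x)·(-2·x - 7 - 7·y)
= (-32·x + 36·x·y + 24·x^2 + 64·y - 72·y^2 - 48·x·y + 48 - 54·y - 36·x)·(-2·x - 7 - 7·y)    [distributive law]
= (-68·x - 12·x·y + 24·x^2 + 10·y - 72·y^2 + 48)·(-2·x - 7 - 7·y)    [combine like terms]
= 136·x^2 + 476·x + 476·x·y + 24·x^2·y + 84·x·y + 84·x·y^2 - 48·x^3 - 168·x^2 - 168·x^2·y - 20·x·y - 70·y - 70·y^2 + 144·x·y^2 + 504·y^2 + 504·y^3 - 96·x - 336 - 336·y    [distributive law]
= -32·x^2 + 380·x + 540·x·y - 144·x^2·y + 228·x·y^2 - 48·x^3 - 406·y + 434·y^2 + 504·y^3 - 336    [combine like terms]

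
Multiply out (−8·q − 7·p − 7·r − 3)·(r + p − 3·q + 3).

(−8·q − 7·p − 7·r − 3)·(r + p − 3·q + 3)
= −8·q·r − 8·p·q + 24·q² − 24·q − 7·p·r − 7·p² + 21·p·q − 21·p − 7·r² − 7·p·r + 21·q·r − 21·r − 3·r − 3·p + 9·q − 9    [distributive law]
= 13·q·r + 13·p·q + 24·q² − 15·q − 14·p·r − 7·p² − 24·p − 7·r² − 24·r − 9    [combine like terms]

13·q·r + 13·p·q + 24·q² − 15·q − 14·p·r − 7·p² − 24·p − 7·r² − 24·r − 9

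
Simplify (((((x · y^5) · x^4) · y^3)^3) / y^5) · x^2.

(((((x · y^5) · x^4) · y^3)^3) / y^5) · x^2
= (((((x · y^5) · x^4)^3) · ((y^3)^3)) / y^5) · x^2    [power of a product]
= (((((x · y^5)^3) · ((x^4)^3)) · ((y^3)^3)) / y^5) · x^2    [power of a product]
= (((((x^3) · ((y^5)^3)) · ((x^4)^3)) · ((y^3)^3)) / y^5) · x^2    [power of a product]
= ((((x^3 · y^15) · ((x^4)^3)) · ((y^3)^3)) / y^5) · x^2    [power of a power]
= ((((x^3 · y^15) · x^12) · ((y^3)^3)) / y^5) · x^2    [power of a power]
= ((((x^3 · y^15) · x^12) · y^9) / y^5) · x^2    [power of a power]
= x^17y^19    [quotient of powers; product of powers]

x^17y^19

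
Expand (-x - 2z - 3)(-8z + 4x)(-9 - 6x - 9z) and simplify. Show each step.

(-x - 2z - 3)(-8z + 4x)(-9 - 6x - 9z)
= (8xz - 4x² + 16z² - 8xz + 24z - 12x)(-9 - 6x - 9z)    [distributive law]
= (-4x² + 16z² + 24z - 12x)(-9 - 6x - 9z)    [combine like terms]
= 36x² + 24x³ + 36x²z - 144z² - 96xz² - 144z³ - 216z - 144xz - 216z² + 108x + 72x² + 108xz    [distributive law]
= 108x² + 24x³ + 36x²z - 360z² - 96xz² - 144z³ - 216z - 36xz + 108x    [combine like terms]

108x² + 24x³ + 36x²z - 360z² - 96xz² - 144z³ - 216z - 36xz + 108x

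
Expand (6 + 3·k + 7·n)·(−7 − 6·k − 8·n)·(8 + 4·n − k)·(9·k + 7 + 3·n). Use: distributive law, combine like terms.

(6 + 3·k + 7·n)·(−7 − 6·k − 8·n)·(8 + 4·n − k)·(9·k + 7 + 3·n)
= (−42 − 36·k − 48·n − 21·k − 18·k^2 − 24·k·n − 49·n − 42·k·n − 56·n^2)·(8 + 4·n − k)·(9·k + 7 + 3·n)    [distributive law]
= (−42 − 57·k − 97·n − 18·k^2 − 66·k·n − 56·n^2)·(8 + 4·n − k)·(9·k + 7 + 3·n)    [combine like terms]
= (−336 − 168·n + 42·k − 456·k − 228·k·n + 57·k^2 − 776·n − 388·n^2 + 97·k·n − 144·k^2 − 72·k^2·n + 18·k^3 − 528·k·n − 264·k·n^2 + 66·k^2·n − 448·n^2 − 224·n^3 + 56·k·n^2)·(9·k + 7 + 3·n)    [distributive law]
= (−336 − 944·n − 414·k − 659·k·n − 87·k^2 − 836·n^2 − 6·k^2·n + 18·k^3 − 208·k·n^2 − 224·n^3)·(9·k + 7 + 3·n)    [combine like terms]
= −3024·k − 2352 − 1008·n − 8496·k·n − 6608·n − 2832·n^2 − 3726·k^2 − 2898·k − 1242·k·n − 5931·k^2·n − 4613·k·n − 1977·k·n^2 − 783·k^3 − 609·k^2 − 261·k^2·n − 7524·k·n^2 − 5852·n^2 − 2508·n^3 − 54·k^3·n − 42·k^2·n − 18·k^2·n^2 + 162·k^4 + 126·k^3 + 54·k^3·n − 1872·k^2·n^2 − 1456·k·n^2 − 624·k·n^3 − 2016·k·n^3 − 1568·n^3 − 672·n^4    [distributive law]
= −5922·k − 2352 − 7616·n − 14351·k·n − 8684·n^2 − 4335·k^2 − 6234·k^2·n − 10957·k·n^2 − 657·k^3 − 4076·n^3 − 1890·k^2·n^2 + 162·k^4 − 2640·k·n^3 − 672·n^4    [combine like terms]

−5922·k − 2352 − 7616·n − 14351·k·n − 8684·n^2 − 4335·k^2 − 6234·k^2·n − 10957·k·n^2 − 657·k^3 − 4076·n^3 − 1890·k^2·n^2 + 162·k^4 − 2640·k·n^3 − 672·n^4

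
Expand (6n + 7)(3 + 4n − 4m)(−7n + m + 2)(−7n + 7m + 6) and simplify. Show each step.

910n^3 − 2124mn^2 − 1259n^2 + 1410m^2n + 1024mn − 624n + 1176n^4 − 2520mn^3 + 1512m^2n^2 − 168m^3n − 413m^2 + 84m + 252 − 196m^3

(6n + 7)(3 + 4n − 4m)(−7n + m + 2)(−7n + 7m + 6)
= (18n + 24n^2 − 24mn + 21 + 28n − 28m)(−7n + m + 2)(−7n + 7m + 6)    [distributive law]
= (46n + 24n^2 − 24mn + 21 − 28m)(−7n + m + 2)(−7n + 7m + 6)    [combine like terms]
= (−322n^2 + 46mn + 92n − 168n^3 + 24mn^2 + 48n^2 + 168mn^2 − 24m^2n − 48mn − 147n + 21m + 42 + 196mn − 28m^2 − 56m)(−7n + 7m + 6)    [distributive law]
= (−274n^2 + 194mn − 55n − 168n^3 + 192mn^2 − 24m^2n − 35m + 42 − 28m^2)(−7n + 7m + 6)    [combine like terms]
= 1918n^3 − 1918mn^2 − 1644n^2 − 1358mn^2 + 1358m^2n + 1164mn + 385n^2 − 385mn − 330n + 1176n^4 − 1176mn^3 − 1008n^3 − 1344mn^3 + 1344m^2n^2 + 1152mn^2 + 168m^2n^2 − 168m^3n − 144m^2n + 245mn − 245m^2 − 210m − 294n + 294m + 252 + 196m^2n − 196m^3 − 168m^2    [distributive law]
= 910n^3 − 2124mn^2 − 1259n^2 + 1410m^2n + 1024mn − 624n + 1176n^4 − 2520mn^3 + 1512m^2n^2 − 168m^3n − 413m^2 + 84m + 252 − 196m^3    [combine like terms]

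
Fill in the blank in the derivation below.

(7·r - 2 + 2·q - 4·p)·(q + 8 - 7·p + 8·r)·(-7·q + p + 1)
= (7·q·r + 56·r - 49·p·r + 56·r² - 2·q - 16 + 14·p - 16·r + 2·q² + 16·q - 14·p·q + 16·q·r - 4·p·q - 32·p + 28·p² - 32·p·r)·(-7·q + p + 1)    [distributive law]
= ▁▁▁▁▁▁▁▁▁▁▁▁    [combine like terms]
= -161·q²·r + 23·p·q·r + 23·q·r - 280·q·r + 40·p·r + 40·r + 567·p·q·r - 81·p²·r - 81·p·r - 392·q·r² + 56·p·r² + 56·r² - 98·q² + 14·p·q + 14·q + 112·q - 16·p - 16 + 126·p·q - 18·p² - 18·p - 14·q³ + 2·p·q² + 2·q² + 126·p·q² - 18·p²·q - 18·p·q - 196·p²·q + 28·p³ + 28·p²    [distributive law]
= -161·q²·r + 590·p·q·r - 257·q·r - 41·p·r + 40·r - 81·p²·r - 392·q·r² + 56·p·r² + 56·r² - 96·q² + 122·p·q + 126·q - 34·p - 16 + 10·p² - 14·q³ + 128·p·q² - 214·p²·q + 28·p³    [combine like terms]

Applying combine like terms to the line above:

(23·q·r + 40·r - 81·p·r + 56·r² + 14·q - 16 - 18·p + 2·q² - 18·p·q + 28·p²)·(-7·q + p + 1)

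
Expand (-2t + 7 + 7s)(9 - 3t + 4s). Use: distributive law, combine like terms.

-39t + 6t^2 - 29st + 63 + 91s + 28s^2

(-2t + 7 + 7s)(9 - 3t + 4s)
= -18t + 6t^2 - 8st + 63 - 21t + 28s + 63s - 21st + 28s^2    [distributive law]
= -39t + 6t^2 - 29st + 63 + 91s + 28s^2    [combine like terms]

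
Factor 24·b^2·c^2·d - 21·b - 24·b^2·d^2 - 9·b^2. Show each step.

3·b(8·b·c^2·d - 7 - 8·b·d^2 - 3·b)

24·b^2·c^2·d - 21·b - 24·b^2·d^2 - 9·b^2
= 3(8·b^2·c^2·d - 7·b - 8·b^2·d^2 - 3·b^2)    [factor out 3]
= 3·b(8·b·c^2·d - 7 - 8·b·d^2 - 3·b)    [factor out b]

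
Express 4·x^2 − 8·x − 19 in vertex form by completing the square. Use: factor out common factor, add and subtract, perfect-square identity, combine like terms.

4·x^2 − 8·x − 19
= 4(x^2 − 2·x) − 19    [factor out 4 from the x-terms]
= 4(x^2 − 2·x + 1 − 1) − 19    [add and subtract 1 inside the bracket]
= 4(x − 1)^2 − 4 − 19    [perfect-square identity]
= 4(x − 1)^2 − 23    [combine constants]

4(x − 1)^2 − 23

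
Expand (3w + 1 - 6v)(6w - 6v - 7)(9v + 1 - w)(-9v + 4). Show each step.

(3w + 1 - 6v)(6w - 6v - 7)(9v + 1 - w)(-9v + 4)
= (18w² - 18vw - 21w + 6w - 6v - 7 - 36vw + 36v² + 42v)(9v + 1 - w)(-9v + 4)    [distributive law]
= (18w² - 54vw - 15w + 36v - 7 + 36v²)(9v + 1 - w)(-9v + 4)    [combine like terms]
= (162vw² + 18w² - 18w³ - 486v²w - 54vw + 54vw² - 135vw - 15w + 15w² + 324v² + 36v - 36vw - 63v - 7 + 7w + 324v³ + 36v² - 36v²w)(-9v + 4)    [distributive law]
= (216vw² + 33w² - 18w³ - 522v²w - 225vw - 8w + 360v² - 27v - 7 + 324v³)(-9v + 4)    [combine like terms]
= -1944v²w² + 864vw² - 297vw² + 132w² + 162vw³ - 72w³ + 4698v³w - 2088v²w + 2025v²w - 900vw + 72vw - 32w - 3240v³ + 1440v² + 243v² - 108v + 63v - 28 - 2916v⁴ + 1296v³    [distributive law]
= -1944v²w² + 567vw² + 132w² + 162vw³ - 72w³ + 4698v³w - 63v²w - 828vw - 32w - 1944v³ + 1683v² - 45v - 28 - 2916v⁴    [combine like terms]

-1944v²w² + 567vw² + 132w² + 162vw³ - 72w³ + 4698v³w - 63v²w - 828vw - 32w - 1944v³ + 1683v² - 45v - 28 - 2916v⁴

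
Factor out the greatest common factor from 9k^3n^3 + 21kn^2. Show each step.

3kn^2(3k^2n + 7)

9k^3n^3 + 21kn^2
= 3(3k^3n^3 + 7kn^2)    [factor out 3]
= 3kn^2(3k^2n + 7)    [factor out kn^2]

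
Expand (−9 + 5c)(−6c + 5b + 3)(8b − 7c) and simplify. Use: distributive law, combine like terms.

867bc − 483c² − 360b² − 216b + 189c − 415bc² + 210c³ + 200b²c

(−9 + 5c)(−6c + 5b + 3)(8b − 7c)
= (54c − 45b − 27 − 30c² + 25bc + 15c)(8b − 7c)    [distributive law]
= (69c − 45b − 27 − 30c² + 25bc)(8b − 7c)    [combine like terms]
= 552bc − 483c² − 360b² + 315bc − 216b + 189c − 240bc² + 210c³ + 200b²c − 175bc²    [distributive law]
= 867bc − 483c² − 360b² − 216b + 189c − 415bc² + 210c³ + 200b²c    [combine like terms]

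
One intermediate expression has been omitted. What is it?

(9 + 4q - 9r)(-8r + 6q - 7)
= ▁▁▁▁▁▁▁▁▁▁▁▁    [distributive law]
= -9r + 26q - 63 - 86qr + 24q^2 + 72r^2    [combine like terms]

By distributive law:

-72r + 54q - 63 - 32qr + 24q^2 - 28q + 72r^2 - 54qr + 63r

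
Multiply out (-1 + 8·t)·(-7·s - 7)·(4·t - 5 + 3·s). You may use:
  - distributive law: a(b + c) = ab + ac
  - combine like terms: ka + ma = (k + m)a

(-1 + 8·t)·(-7·s - 7)·(4·t - 5 + 3·s)
= (7·s + 7 - 56·s·t - 56·t)·(4·t - 5 + 3·s)    [distributive law]
= 28·s·t - 35·s + 21·s² + 28·t - 35 + 21·s - 224·s·t² + 280·s·t - 168·s²·t - 224·t² + 280·t - 168·s·t    [distributive law]
= 140·s·t - 14·s + 21·s² + 308·t - 35 - 224·s·t² - 168·s²·t - 224·t²    [combine like terms]

140·s·t - 14·s + 21·s² + 308·t - 35 - 224·s·t² - 168·s²·t - 224·t²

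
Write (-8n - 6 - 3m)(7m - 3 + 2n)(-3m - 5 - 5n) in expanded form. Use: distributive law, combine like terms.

(-8n - 6 - 3m)(7m - 3 + 2n)(-3m - 5 - 5n)
= (-56mn + 24n - 16n^2 - 42m + 18 - 12n - 21m^2 + 9m - 6mn)(-3m - 5 - 5n)    [distributive law]
= (-62mn + 12n - 16n^2 - 33m + 18 - 21m^2)(-3m - 5 - 5n)    [combine like terms]
= 186m^2n + 310mn + 310mn^2 - 36mn - 60n - 60n^2 + 48mn^2 + 80n^2 + 80n^3 + 99m^2 + 165m + 165mn - 54m - 90 - 90n + 63m^3 + 105m^2 + 105m^2n    [distributive law]
= 291m^2n + 439mn + 358mn^2 - 150n + 20n^2 + 80n^3 + 204m^2 + 111m - 90 + 63m^3    [combine like terms]

291m^2n + 439mn + 358mn^2 - 150n + 20n^2 + 80n^3 + 204m^2 + 111m - 90 + 63m^3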